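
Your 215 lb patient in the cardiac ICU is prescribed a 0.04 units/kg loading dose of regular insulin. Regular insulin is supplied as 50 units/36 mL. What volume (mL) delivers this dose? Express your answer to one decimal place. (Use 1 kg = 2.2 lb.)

2.8 mL

Weight = 215 lb ÷ 2.2 lb/kg = 97.72727 kg
Dose = 0.04 units/kg × 97.72727 kg = 3.909091 units
Concentration = 50 units ÷ 36 mL = 1.388889 units/mL
Volume = 3.909091 units ÷ 1.388889 units/mL = 2.814545 mL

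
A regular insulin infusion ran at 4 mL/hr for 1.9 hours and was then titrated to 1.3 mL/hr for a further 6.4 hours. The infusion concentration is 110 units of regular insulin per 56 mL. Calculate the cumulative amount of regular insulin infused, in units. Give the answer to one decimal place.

31.3 units

Concentration = 110 units ÷ 56 mL = 1.964286 units/mL
Stage 1: 4 mL/hr × 1.9 hr = 7.6 mL → 7.6 mL × 1.964286 units/mL = 14.92857 units
Stage 2: 1.3 mL/hr × 6.4 hr = 8.32 mL → 8.32 mL × 1.964286 units/mL = 16.34286 units
Total = 14.92857 + 16.34286 = 31.27143 units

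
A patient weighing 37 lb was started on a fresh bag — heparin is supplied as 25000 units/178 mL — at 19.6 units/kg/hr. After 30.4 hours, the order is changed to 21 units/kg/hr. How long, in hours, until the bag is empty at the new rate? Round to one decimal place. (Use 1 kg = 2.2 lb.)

42.4 hours

Initial rate:
Weight = 37 lb ÷ 2.2 lb/kg = 16.81818 kg
Dose = 19.6 units/kg/hr × 16.81818 kg = 329.6364 units/hr
Concentration = 25000 units ÷ 178 mL = 140.4494 units/mL
Rate = 329.6364 units/hr ÷ 140.4494 units/mL = 2.347011 mL/hr
Volume infused so far = 2.347011 mL/hr × 30.4 hr = 71.34913 mL
Volume remaining = 178 − 71.34913 = 106.6509 mL
New rate:
Dose = 21 units/kg/hr × 16.81818 kg = 353.1818 units/hr
Rate = 353.1818 units/hr ÷ 140.4494 units/mL = 2.514655 mL/hr
Time remaining = 106.6509 mL ÷ 2.514655 mL/hr = 42.41174 hr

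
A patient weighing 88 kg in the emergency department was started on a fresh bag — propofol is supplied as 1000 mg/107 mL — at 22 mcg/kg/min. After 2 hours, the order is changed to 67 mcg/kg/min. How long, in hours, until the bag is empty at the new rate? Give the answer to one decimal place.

2.2 hours

Initial rate:
Dose = 22 mcg/kg/min × 88 kg = 1936 mcg/min
1936 mcg/min × 60 min/hr = 116160 mcg/hr
Concentration = 1000 mg ÷ 107 mL = 9.345794 mg/mL = 9345.794 mcg/mL
Rate = 116160 mcg/hr ÷ 9345.794 mcg/mL = 12.42912 mL/hr
Volume infused so far = 12.42912 mL/hr × 2 hr = 24.85824 mL
Volume remaining = 107 − 24.85824 = 82.14176 mL
New rate:
Dose = 67 mcg/kg/min × 88 kg = 5896 mcg/min
5896 mcg/min × 60 min/hr = 353760 mcg/hr
Rate = 353760 mcg/hr ÷ 9345.794 mcg/mL = 37.85232 mL/hr
Time remaining = 82.14176 mL ÷ 37.85232 mL/hr = 2.170059 hr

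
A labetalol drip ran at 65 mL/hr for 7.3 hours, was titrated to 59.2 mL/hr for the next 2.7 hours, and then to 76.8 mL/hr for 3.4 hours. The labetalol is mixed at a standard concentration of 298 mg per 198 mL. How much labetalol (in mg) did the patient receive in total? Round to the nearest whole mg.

Concentration = 298 mg ÷ 198 mL = 1.505051 mg/mL
Stage 1: 65 mL/hr × 7.3 hr = 474.5 mL → 474.5 mL × 1.505051 mg/mL = 714.1465 mg
Stage 2: 59.2 mL/hr × 2.7 hr = 159.84 mL → 159.84 mL × 1.505051 mg/mL = 240.5673 mg
Stage 3: 76.8 mL/hr × 3.4 hr = 261.12 mL → 261.12 mL × 1.505051 mg/mL = 392.9988 mg
Total = 714.1465 + 240.5673 + 392.9988 = 1347.713 mg

1348 mg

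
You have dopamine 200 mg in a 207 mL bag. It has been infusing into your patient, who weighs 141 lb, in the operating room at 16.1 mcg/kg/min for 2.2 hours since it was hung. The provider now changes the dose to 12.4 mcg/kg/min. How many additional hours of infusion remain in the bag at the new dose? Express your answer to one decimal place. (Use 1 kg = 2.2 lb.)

1.3 hours

Initial rate:
Weight = 141 lb ÷ 2.2 lb/kg = 64.09091 kg
Dose = 16.1 mcg/kg/min × 64.09091 kg = 1031.864 mcg/min
1031.864 mcg/min × 60 min/hr = 61911.82 mcg/hr
Concentration = 200 mg ÷ 207 mL = 0.9661836 mg/mL = 966.1836 mcg/mL
Rate = 61911.82 mcg/hr ÷ 966.1836 mcg/mL = 64.07873 mL/hr
Volume infused so far = 64.07873 mL/hr × 2.2 hr = 140.9732 mL
Volume remaining = 207 − 140.9732 = 66.02679 mL
New rate:
Dose = 12.4 mcg/kg/min × 64.09091 kg = 794.7273 mcg/min
794.7273 mcg/min × 60 min/hr = 47683.64 mcg/hr
Rate = 47683.64 mcg/hr ÷ 966.1836 mcg/mL = 49.35256 mL/hr
Time remaining = 66.02679 mL ÷ 49.35256 mL/hr = 1.337859 hr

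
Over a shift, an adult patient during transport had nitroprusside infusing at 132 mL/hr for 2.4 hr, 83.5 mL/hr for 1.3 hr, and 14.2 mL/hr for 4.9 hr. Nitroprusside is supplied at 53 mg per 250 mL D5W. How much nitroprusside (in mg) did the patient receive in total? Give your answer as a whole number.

105 mg

Concentration = 53 mg ÷ 250 mL = 0.212 mg/mL
Stage 1: 132 mL/hr × 2.4 hr = 316.8 mL → 316.8 mL × 0.212 mg/mL = 67.1616 mg
Stage 2: 83.5 mL/hr × 1.3 hr = 108.55 mL → 108.55 mL × 0.212 mg/mL = 23.0126 mg
Stage 3: 14.2 mL/hr × 4.9 hr = 69.58 mL → 69.58 mL × 0.212 mg/mL = 14.75096 mg
Total = 67.1616 + 23.0126 + 14.75096 = 104.9252 mg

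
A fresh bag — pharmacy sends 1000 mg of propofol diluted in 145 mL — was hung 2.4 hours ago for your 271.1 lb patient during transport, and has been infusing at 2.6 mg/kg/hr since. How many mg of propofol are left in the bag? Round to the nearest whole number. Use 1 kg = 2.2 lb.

231 mg

Weight = 271.1 lb ÷ 2.2 lb/kg = 123.2273 kg
Dose = 2.6 mg/kg/hr × 123.2273 kg = 320.3909 mg/hr
Concentration = 1000 mg ÷ 145 mL = 6.896552 mg/mL
Rate = 320.3909 mg/hr ÷ 6.896552 mg/mL = 46.45668 mL/hr
Volume infused = 46.45668 mL/hr × 2.4 hr = 111.496 mL
Volume remaining = 145 − 111.496 = 33.50396 mL
Drug remaining = 33.50396 mL × 6.896552 mg/mL = 231.0618 mg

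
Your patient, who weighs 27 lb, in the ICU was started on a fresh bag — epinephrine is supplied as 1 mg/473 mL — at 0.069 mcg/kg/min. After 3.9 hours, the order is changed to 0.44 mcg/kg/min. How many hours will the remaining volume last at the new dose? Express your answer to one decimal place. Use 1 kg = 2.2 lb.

Initial rate:
Weight = 27 lb ÷ 2.2 lb/kg = 12.27273 kg
Dose = 0.069 mcg/kg/min × 12.27273 kg = 0.8468182 mcg/min
0.8468182 mcg/min × 60 min/hr = 50.80909 mcg/hr
Concentration = 1 mg ÷ 473 mL = 0.002114165 mg/mL = 2.114165 mcg/mL
Rate = 50.80909 mcg/hr ÷ 2.114165 mcg/mL = 24.0327 mL/hr
Volume infused so far = 24.0327 mL/hr × 3.9 hr = 93.72753 mL
Volume remaining = 473 − 93.72753 = 379.2725 mL
New rate:
Dose = 0.44 mcg/kg/min × 12.27273 kg = 5.4 mcg/min
5.4 mcg/min × 60 min/hr = 324 mcg/hr
Rate = 324 mcg/hr ÷ 2.114165 mcg/mL = 153.252 mL/hr
Time remaining = 379.2725 mL ÷ 153.252 mL/hr = 2.474829 hr

2.5 hours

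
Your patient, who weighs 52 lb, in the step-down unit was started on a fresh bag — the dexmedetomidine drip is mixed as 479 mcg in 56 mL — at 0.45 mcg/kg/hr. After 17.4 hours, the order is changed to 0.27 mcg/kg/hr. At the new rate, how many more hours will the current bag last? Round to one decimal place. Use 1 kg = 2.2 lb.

Initial rate:
Weight = 52 lb ÷ 2.2 lb/kg = 23.63636 kg
Dose = 0.45 mcg/kg/hr × 23.63636 kg = 10.63636 mcg/hr
Concentration = 479 mcg ÷ 56 mL = 8.553571 mcg/mL
Rate = 10.63636 mcg/hr ÷ 8.553571 mcg/mL = 1.2435 mL/hr
Volume infused so far = 1.2435 mL/hr × 17.4 hr = 21.6369 mL
Volume remaining = 56 − 21.6369 = 34.3631 mL
New rate:
Dose = 0.27 mcg/kg/hr × 23.63636 kg = 6.381818 mcg/hr
Rate = 6.381818 mcg/hr ÷ 8.553571 mcg/mL = 0.7460998 mL/hr
Time remaining = 34.3631 mL ÷ 0.7460998 mL/hr = 46.05698 hr

46.1 hours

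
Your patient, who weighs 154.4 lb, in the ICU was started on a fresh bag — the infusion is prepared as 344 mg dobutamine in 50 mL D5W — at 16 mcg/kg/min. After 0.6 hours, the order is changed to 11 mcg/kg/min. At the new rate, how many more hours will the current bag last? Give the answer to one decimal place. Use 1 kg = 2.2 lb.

6.6 hours

Initial rate:
Weight = 154.4 lb ÷ 2.2 lb/kg = 70.18182 kg
Dose = 16 mcg/kg/min × 70.18182 kg = 1122.909 mcg/min
1122.909 mcg/min × 60 min/hr = 67374.55 mcg/hr
Concentration = 344 mg ÷ 50 mL = 6.88 mg/mL = 6880 mcg/mL
Rate = 67374.55 mcg/hr ÷ 6880 mcg/mL = 9.792812 mL/hr
Volume infused so far = 9.792812 mL/hr × 0.6 hr = 5.875687 mL
Volume remaining = 50 − 5.875687 = 44.12431 mL
New rate:
Dose = 11 mcg/kg/min × 70.18182 kg = 772 mcg/min
772 mcg/min × 60 min/hr = 46320 mcg/hr
Rate = 46320 mcg/hr ÷ 6880 mcg/mL = 6.732558 mL/hr
Time remaining = 44.12431 mL ÷ 6.732558 mL/hr = 6.55387 hr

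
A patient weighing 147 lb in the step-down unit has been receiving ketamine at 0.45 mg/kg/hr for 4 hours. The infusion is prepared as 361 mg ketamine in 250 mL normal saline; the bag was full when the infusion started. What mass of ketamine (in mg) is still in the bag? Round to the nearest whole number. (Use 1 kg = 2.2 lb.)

Weight = 147 lb ÷ 2.2 lb/kg = 66.81818 kg
Dose = 0.45 mg/kg/hr × 66.81818 kg = 30.06818 mg/hr
Concentration = 361 mg ÷ 250 mL = 1.444 mg/mL
Rate = 30.06818 mg/hr ÷ 1.444 mg/mL = 20.82284 mL/hr
Volume infused = 20.82284 mL/hr × 4 hr = 83.29136 mL
Volume remaining = 250 − 83.29136 = 166.7086 mL
Drug remaining = 166.7086 mL × 1.444 mg/mL = 240.7273 mg

241 mg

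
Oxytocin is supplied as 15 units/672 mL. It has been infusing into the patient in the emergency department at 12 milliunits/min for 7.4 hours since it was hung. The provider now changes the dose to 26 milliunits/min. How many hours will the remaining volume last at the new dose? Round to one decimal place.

6.2 hours

Initial rate:
12 milliunits/min × 60 min/hr = 720 milliunits/hr
Concentration = 15 units ÷ 672 mL = 0.02232143 units/mL = 22.32143 milliunits/mL
Rate = 720 milliunits/hr ÷ 22.32143 milliunits/mL = 32.256 mL/hr
Volume infused so far = 32.256 mL/hr × 7.4 hr = 238.6944 mL
Volume remaining = 672 − 238.6944 = 433.3056 mL
New rate:
26 milliunits/min × 60 min/hr = 1560 milliunits/hr
Rate = 1560 milliunits/hr ÷ 22.32143 milliunits/mL = 69.888 mL/hr
Time remaining = 433.3056 mL ÷ 69.888 mL/hr = 6.2 hr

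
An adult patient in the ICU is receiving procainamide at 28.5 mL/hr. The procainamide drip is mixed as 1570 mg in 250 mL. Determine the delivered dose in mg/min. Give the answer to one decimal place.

Concentration = 1570 mg ÷ 250 mL = 6.28 mg/mL
Drug rate = 28.5 mL/hr × 6.28 mg/mL = 178.98 mg/hr
178.98 mg/hr ÷ 60 min/hr = 2.983 mg/min

3.0 mg/min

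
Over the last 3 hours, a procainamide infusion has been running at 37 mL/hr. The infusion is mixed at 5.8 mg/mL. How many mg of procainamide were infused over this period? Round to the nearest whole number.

644 mg

Drug rate = 37 mL/hr × 5.8 mg/mL = 214.6 mg/hr
Total = 214.6 mg/hr × 3 hr = 643.8 mg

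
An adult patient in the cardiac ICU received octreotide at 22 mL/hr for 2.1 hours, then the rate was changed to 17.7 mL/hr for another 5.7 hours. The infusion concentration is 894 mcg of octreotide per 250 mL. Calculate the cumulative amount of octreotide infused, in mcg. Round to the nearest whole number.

Concentration = 894 mcg ÷ 250 mL = 3.576 mcg/mL
Stage 1: 22 mL/hr × 2.1 hr = 46.2 mL → 46.2 mL × 3.576 mcg/mL = 165.2112 mcg
Stage 2: 17.7 mL/hr × 5.7 hr = 100.89 mL → 100.89 mL × 3.576 mcg/mL = 360.7826 mcg
Total = 165.2112 + 360.7826 = 525.9938 mcg

526 mcg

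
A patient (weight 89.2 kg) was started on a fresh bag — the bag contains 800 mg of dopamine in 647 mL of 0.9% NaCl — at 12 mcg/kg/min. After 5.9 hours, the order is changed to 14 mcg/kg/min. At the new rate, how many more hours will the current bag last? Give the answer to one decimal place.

Initial rate:
Dose = 12 mcg/kg/min × 89.2 kg = 1070.4 mcg/min
1070.4 mcg/min × 60 min/hr = 64224 mcg/hr
Concentration = 800 mg ÷ 647 mL = 1.236476 mg/mL = 1236.476 mcg/mL
Rate = 64224 mcg/hr ÷ 1236.476 mcg/mL = 51.94116 mL/hr
Volume infused so far = 51.94116 mL/hr × 5.9 hr = 306.4528 mL
Volume remaining = 647 − 306.4528 = 340.5472 mL
New rate:
Dose = 14 mcg/kg/min × 89.2 kg = 1248.8 mcg/min
1248.8 mcg/min × 60 min/hr = 74928 mcg/hr
Rate = 74928 mcg/hr ÷ 1236.476 mcg/mL = 60.59802 mL/hr
Time remaining = 340.5472 mL ÷ 60.59802 mL/hr = 5.619774 hr

5.6 hours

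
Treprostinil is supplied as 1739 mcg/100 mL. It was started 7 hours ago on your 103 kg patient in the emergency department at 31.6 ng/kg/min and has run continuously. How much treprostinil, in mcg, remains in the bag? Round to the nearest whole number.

372 mcg

Dose = 31.6 ng/kg/min × 103 kg = 3254.8 ng/min
3254.8 ng/min × 60 min/hr = 195288 ng/hr
Concentration = 1739 mcg ÷ 100 mL = 17.39 mcg/mL = 17390 ng/mL
Rate = 195288 ng/hr ÷ 17390 ng/mL = 11.2299 mL/hr
Volume infused = 11.2299 mL/hr × 7 hr = 78.60932 mL
Volume remaining = 100 − 78.60932 = 21.39068 mL
Drug remaining = 21.39068 mL × 17390 ng/mL = 371984 ng = 371.984 mcg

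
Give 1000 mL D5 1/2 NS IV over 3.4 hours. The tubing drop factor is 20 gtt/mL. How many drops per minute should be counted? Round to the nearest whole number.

1000 mL ÷ (3.4 hr × 60 = 204 min) = 4.901961 mL/min
4.901961 mL/min × 20 gtt/mL = 98.03922 gtt/min

98 gtt/min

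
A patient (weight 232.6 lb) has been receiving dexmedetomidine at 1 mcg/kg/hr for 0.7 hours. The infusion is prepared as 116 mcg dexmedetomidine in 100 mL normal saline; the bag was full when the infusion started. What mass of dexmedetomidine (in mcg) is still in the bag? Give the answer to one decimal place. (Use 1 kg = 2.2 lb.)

Weight = 232.6 lb ÷ 2.2 lb/kg = 105.7273 kg
Dose = 1 mcg/kg/hr × 105.7273 kg = 105.7273 mcg/hr
Concentration = 116 mcg ÷ 100 mL = 1.16 mcg/mL
Rate = 105.7273 mcg/hr ÷ 1.16 mcg/mL = 91.1442 mL/hr
Volume infused = 91.1442 mL/hr × 0.7 hr = 63.80094 mL
Volume remaining = 100 − 63.80094 = 36.19906 mL
Drug remaining = 36.19906 mL × 1.16 mcg/mL = 41.99091 mcg

42.0 mcg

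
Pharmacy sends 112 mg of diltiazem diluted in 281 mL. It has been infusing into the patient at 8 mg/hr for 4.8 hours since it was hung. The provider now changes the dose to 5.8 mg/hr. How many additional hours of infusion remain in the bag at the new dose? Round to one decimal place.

12.7 hours

Initial rate:
Concentration = 112 mg ÷ 281 mL = 0.3985765 mg/mL
Rate = 8 mg/hr ÷ 0.3985765 mg/mL = 20.07143 mL/hr
Volume infused so far = 20.07143 mL/hr × 4.8 hr = 96.34286 mL
Volume remaining = 281 − 96.34286 = 184.6571 mL
New rate:
Rate = 5.8 mg/hr ÷ 0.3985765 mg/mL = 14.55179 mL/hr
Time remaining = 184.6571 mL ÷ 14.55179 mL/hr = 12.68966 hr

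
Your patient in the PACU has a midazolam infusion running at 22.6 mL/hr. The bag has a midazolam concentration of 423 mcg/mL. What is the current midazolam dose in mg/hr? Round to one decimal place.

Concentration = 423 mcg/mL = 0.423 mg/mL
Drug rate = 22.6 mL/hr × 0.423 mg/mL = 9.5598 mg/hr

9.6 mg/hr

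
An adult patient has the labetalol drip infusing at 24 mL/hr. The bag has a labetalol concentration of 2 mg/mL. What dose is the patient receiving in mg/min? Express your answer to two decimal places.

Drug rate = 24 mL/hr × 2 mg/mL = 48 mg/hr
48 mg/hr ÷ 60 min/hr = 0.8 mg/min

0.80 mg/min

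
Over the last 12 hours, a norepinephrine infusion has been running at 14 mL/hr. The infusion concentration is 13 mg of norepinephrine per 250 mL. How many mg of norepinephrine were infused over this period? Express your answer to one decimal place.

8.7 mg

Concentration = 13 mg ÷ 250 mL = 0.052 mg/mL = 52 mcg/mL
Drug rate = 14 mL/hr × 52 mcg/mL = 728 mcg/hr
Total = 728 mcg/hr × 12 hr = 8736 mcg = 8.736 mg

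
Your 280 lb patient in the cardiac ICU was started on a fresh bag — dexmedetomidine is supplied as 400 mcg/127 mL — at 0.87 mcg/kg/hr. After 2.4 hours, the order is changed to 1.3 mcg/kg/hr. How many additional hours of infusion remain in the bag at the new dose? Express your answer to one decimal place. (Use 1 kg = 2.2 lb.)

0.8 hours

Initial rate:
Weight = 280 lb ÷ 2.2 lb/kg = 127.2727 kg
Dose = 0.87 mcg/kg/hr × 127.2727 kg = 110.7273 mcg/hr
Concentration = 400 mcg ÷ 127 mL = 3.149606 mcg/mL
Rate = 110.7273 mcg/hr ÷ 3.149606 mcg/mL = 35.15591 mL/hr
Volume infused so far = 35.15591 mL/hr × 2.4 hr = 84.37418 mL
Volume remaining = 127 − 84.37418 = 42.62582 mL
New rate:
Dose = 1.3 mcg/kg/hr × 127.2727 kg = 165.4545 mcg/hr
Rate = 165.4545 mcg/hr ÷ 3.149606 mcg/mL = 52.53182 mL/hr
Time remaining = 42.62582 mL ÷ 52.53182 mL/hr = 0.8114286 hr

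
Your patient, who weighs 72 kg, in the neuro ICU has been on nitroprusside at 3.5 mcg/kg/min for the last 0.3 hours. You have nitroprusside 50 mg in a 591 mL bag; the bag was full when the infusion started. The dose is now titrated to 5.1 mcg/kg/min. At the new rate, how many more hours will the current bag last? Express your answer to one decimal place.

Initial rate:
Dose = 3.5 mcg/kg/min × 72 kg = 252 mcg/min
252 mcg/min × 60 min/hr = 15120 mcg/hr
Concentration = 50 mg ÷ 591 mL = 0.08460237 mg/mL = 84.60237 mcg/mL
Rate = 15120 mcg/hr ÷ 84.60237 mcg/mL = 178.7184 mL/hr
Volume infused so far = 178.7184 mL/hr × 0.3 hr = 53.61552 mL
Volume remaining = 591 − 53.61552 = 537.3845 mL
New rate:
Dose = 5.1 mcg/kg/min × 72 kg = 367.2 mcg/min
367.2 mcg/min × 60 min/hr = 22032 mcg/hr
Rate = 22032 mcg/hr ÷ 84.60237 mcg/mL = 260.4182 mL/hr
Time remaining = 537.3845 mL ÷ 260.4182 mL/hr = 2.063544 hr

2.1 hours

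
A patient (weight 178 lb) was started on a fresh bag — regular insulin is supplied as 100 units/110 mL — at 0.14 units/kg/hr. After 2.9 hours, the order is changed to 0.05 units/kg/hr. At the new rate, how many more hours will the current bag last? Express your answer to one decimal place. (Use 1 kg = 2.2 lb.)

Initial rate:
Weight = 178 lb ÷ 2.2 lb/kg = 80.90909 kg
Dose = 0.14 units/kg/hr × 80.90909 kg = 11.32727 units/hr
Concentration = 100 units ÷ 110 mL = 0.9090909 units/mL
Rate = 11.32727 units/hr ÷ 0.9090909 units/mL = 12.46 mL/hr
Volume infused so far = 12.46 mL/hr × 2.9 hr = 36.134 mL
Volume remaining = 110 − 36.134 = 73.866 mL
New rate:
Dose = 0.05 units/kg/hr × 80.90909 kg = 4.045455 units/hr
Rate = 4.045455 units/hr ÷ 0.9090909 units/mL = 4.45 mL/hr
Time remaining = 73.866 mL ÷ 4.45 mL/hr = 16.5991 hr

16.6 hours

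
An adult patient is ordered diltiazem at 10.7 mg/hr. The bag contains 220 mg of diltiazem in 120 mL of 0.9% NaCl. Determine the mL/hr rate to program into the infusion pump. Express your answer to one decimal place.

5.8 mL/hr

Concentration = 220 mg ÷ 120 mL = 1.833333 mg/mL
Rate = 10.7 mg/hr ÷ 1.833333 mg/mL = 5.836364 mL/hr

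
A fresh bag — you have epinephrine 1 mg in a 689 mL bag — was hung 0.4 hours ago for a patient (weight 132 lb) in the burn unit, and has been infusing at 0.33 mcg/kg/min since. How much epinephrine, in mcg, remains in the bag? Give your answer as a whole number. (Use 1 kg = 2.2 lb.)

525 mcg

Weight = 132 lb ÷ 2.2 lb/kg = 60 kg
Dose = 0.33 mcg/kg/min × 60 kg = 19.8 mcg/min
19.8 mcg/min × 60 min/hr = 1188 mcg/hr
Concentration = 1 mg ÷ 689 mL = 0.001451379 mg/mL = 1.451379 mcg/mL
Rate = 1188 mcg/hr ÷ 1.451379 mcg/mL = 818.532 mL/hr
Volume infused = 818.532 mL/hr × 0.4 hr = 327.4128 mL
Volume remaining = 689 − 327.4128 = 361.5872 mL
Drug remaining = 361.5872 mL × 1.451379 mcg/mL = 524.8 mcg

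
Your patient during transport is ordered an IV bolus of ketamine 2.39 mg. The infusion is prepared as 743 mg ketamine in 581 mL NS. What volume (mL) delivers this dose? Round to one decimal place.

1.9 mL

Concentration = 743 mg ÷ 581 mL = 1.27883 mg/mL
Volume = 2.39 mg ÷ 1.27883 mg/mL = 1.868896 mL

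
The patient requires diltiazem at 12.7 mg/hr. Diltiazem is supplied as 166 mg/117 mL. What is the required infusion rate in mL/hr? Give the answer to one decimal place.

9.0 mL/hr

Concentration = 166 mg ÷ 117 mL = 1.418803 mg/mL
Rate = 12.7 mg/hr ÷ 1.418803 mg/mL = 8.951205 mL/hr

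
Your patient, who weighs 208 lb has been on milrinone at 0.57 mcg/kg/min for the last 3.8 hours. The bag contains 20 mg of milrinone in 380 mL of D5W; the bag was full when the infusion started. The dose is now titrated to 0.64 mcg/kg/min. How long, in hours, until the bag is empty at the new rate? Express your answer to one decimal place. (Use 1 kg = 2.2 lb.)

Initial rate:
Weight = 208 lb ÷ 2.2 lb/kg = 94.54545 kg
Dose = 0.57 mcg/kg/min × 94.54545 kg = 53.89091 mcg/min
53.89091 mcg/min × 60 min/hr = 3233.455 mcg/hr
Concentration = 20 mg ÷ 380 mL = 0.05263158 mg/mL = 52.63158 mcg/mL
Rate = 3233.455 mcg/hr ÷ 52.63158 mcg/mL = 61.43564 mL/hr
Volume infused so far = 61.43564 mL/hr × 3.8 hr = 233.4554 mL
Volume remaining = 380 − 233.4554 = 146.5446 mL
New rate:
Dose = 0.64 mcg/kg/min × 94.54545 kg = 60.50909 mcg/min
60.50909 mcg/min × 60 min/hr = 3630.545 mcg/hr
Rate = 3630.545 mcg/hr ÷ 52.63158 mcg/mL = 68.98036 mL/hr
Time remaining = 146.5446 mL ÷ 68.98036 mL/hr = 2.124439 hr

2.1 hours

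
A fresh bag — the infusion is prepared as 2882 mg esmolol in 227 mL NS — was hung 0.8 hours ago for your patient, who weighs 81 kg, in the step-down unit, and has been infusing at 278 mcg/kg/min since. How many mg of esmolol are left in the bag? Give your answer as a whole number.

Dose = 278 mcg/kg/min × 81 kg = 22518 mcg/min
22518 mcg/min × 60 min/hr = 1351080 mcg/hr
Concentration = 2882 mg ÷ 227 mL = 12.69604 mg/mL = 12696.04 mcg/mL
Rate = 1351080 mcg/hr ÷ 12696.04 mcg/mL = 106.4175 mL/hr
Volume infused = 106.4175 mL/hr × 0.8 hr = 85.13398 mL
Volume remaining = 227 − 85.13398 = 141.866 mL
Drug remaining = 141.866 mL × 12696.04 mcg/mL = 1801136 mcg = 1801.136 mg

1801 mg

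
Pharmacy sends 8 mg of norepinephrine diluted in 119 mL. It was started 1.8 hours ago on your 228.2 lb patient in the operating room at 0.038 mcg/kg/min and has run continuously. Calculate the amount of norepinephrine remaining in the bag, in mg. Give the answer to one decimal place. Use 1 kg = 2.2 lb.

7.6 mg

Weight = 228.2 lb ÷ 2.2 lb/kg = 103.7273 kg
Dose = 0.038 mcg/kg/min × 103.7273 kg = 3.941636 mcg/min
3.941636 mcg/min × 60 min/hr = 236.4982 mcg/hr
Concentration = 8 mg ÷ 119 mL = 0.06722689 mg/mL = 67.22689 mcg/mL
Rate = 236.4982 mcg/hr ÷ 67.22689 mcg/mL = 3.51791 mL/hr
Volume infused = 3.51791 mL/hr × 1.8 hr = 6.332239 mL
Volume remaining = 119 − 6.332239 = 112.6678 mL
Drug remaining = 112.6678 mL × 67.22689 mcg/mL = 7574.303 mcg = 7.574303 mg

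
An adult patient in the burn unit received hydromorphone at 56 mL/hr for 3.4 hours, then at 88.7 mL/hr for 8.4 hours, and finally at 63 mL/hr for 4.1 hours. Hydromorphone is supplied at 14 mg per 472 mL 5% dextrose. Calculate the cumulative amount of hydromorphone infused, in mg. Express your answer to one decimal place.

35.4 mg

Concentration = 14 mg ÷ 472 mL = 0.02966102 mg/mL
Stage 1: 56 mL/hr × 3.4 hr = 190.4 mL → 190.4 mL × 0.02966102 mg/mL = 5.647458 mg
Stage 2: 88.7 mL/hr × 8.4 hr = 745.08 mL → 745.08 mL × 0.02966102 mg/mL = 22.09983 mg
Stage 3: 63 mL/hr × 4.1 hr = 258.3 mL → 258.3 mL × 0.02966102 mg/mL = 7.661441 mg
Total = 5.647458 + 22.09983 + 7.661441 = 35.40873 mg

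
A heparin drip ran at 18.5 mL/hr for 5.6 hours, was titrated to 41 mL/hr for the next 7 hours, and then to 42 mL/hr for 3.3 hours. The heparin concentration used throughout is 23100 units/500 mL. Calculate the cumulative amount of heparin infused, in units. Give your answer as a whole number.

24449 units

Concentration = 23100 units ÷ 500 mL = 46.2 units/mL
Stage 1: 18.5 mL/hr × 5.6 hr = 103.6 mL → 103.6 mL × 46.2 units/mL = 4786.32 units
Stage 2: 41 mL/hr × 7 hr = 287 mL → 287 mL × 46.2 units/mL = 13259.4 units
Stage 3: 42 mL/hr × 3.3 hr = 138.6 mL → 138.6 mL × 46.2 units/mL = 6403.32 units
Total = 4786.32 + 13259.4 + 6403.32 = 24449.04 units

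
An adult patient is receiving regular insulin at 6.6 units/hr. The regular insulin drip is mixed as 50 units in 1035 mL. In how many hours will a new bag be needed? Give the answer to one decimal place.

Concentration = 50 units ÷ 1035 mL = 0.04830918 units/mL
Rate = 6.6 units/hr ÷ 0.04830918 units/mL = 136.62 mL/hr
Duration = 1035 mL ÷ 136.62 mL/hr = 7.575758 hr

7.6 hours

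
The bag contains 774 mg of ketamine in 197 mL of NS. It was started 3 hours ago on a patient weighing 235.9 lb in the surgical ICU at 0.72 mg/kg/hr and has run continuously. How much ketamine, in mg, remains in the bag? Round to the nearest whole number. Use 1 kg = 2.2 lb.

542 mg

Weight = 235.9 lb ÷ 2.2 lb/kg = 107.2273 kg
Dose = 0.72 mg/kg/hr × 107.2273 kg = 77.20364 mg/hr
Concentration = 774 mg ÷ 197 mL = 3.928934 mg/mL
Rate = 77.20364 mg/hr ÷ 3.928934 mg/mL = 19.65002 mL/hr
Volume infused = 19.65002 mL/hr × 3 hr = 58.95006 mL
Volume remaining = 197 − 58.95006 = 138.0499 mL
Drug remaining = 138.0499 mL × 3.928934 mg/mL = 542.3891 mg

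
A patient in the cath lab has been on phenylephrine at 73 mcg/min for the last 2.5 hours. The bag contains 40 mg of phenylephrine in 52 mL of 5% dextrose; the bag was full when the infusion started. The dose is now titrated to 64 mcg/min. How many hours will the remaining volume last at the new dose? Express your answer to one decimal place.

Initial rate:
73 mcg/min × 60 min/hr = 4380 mcg/hr
Concentration = 40 mg ÷ 52 mL = 0.7692308 mg/mL = 769.2308 mcg/mL
Rate = 4380 mcg/hr ÷ 769.2308 mcg/mL = 5.694 mL/hr
Volume infused so far = 5.694 mL/hr × 2.5 hr = 14.235 mL
Volume remaining = 52 − 14.235 = 37.765 mL
New rate:
64 mcg/min × 60 min/hr = 3840 mcg/hr
Rate = 3840 mcg/hr ÷ 769.2308 mcg/mL = 4.992 mL/hr
Time remaining = 37.765 mL ÷ 4.992 mL/hr = 7.565104 hr

7.6 hours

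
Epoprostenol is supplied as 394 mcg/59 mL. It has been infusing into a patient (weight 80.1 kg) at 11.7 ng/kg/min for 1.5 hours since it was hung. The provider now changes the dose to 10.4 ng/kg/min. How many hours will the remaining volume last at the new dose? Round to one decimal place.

Initial rate:
Dose = 11.7 ng/kg/min × 80.1 kg = 937.17 ng/min
937.17 ng/min × 60 min/hr = 56230.2 ng/hr
Concentration = 394 mcg ÷ 59 mL = 6.677966 mcg/mL = 6677.966 ng/mL
Rate = 56230.2 ng/hr ÷ 6677.966 ng/mL = 8.420258 mL/hr
Volume infused so far = 8.420258 mL/hr × 1.5 hr = 12.63039 mL
Volume remaining = 59 − 12.63039 = 46.36961 mL
New rate:
Dose = 10.4 ng/kg/min × 80.1 kg = 833.04 ng/min
833.04 ng/min × 60 min/hr = 49982.4 ng/hr
Rate = 49982.4 ng/hr ÷ 6677.966 ng/mL = 7.484674 mL/hr
Time remaining = 46.36961 mL ÷ 7.484674 mL/hr = 6.195275 hr

6.2 hours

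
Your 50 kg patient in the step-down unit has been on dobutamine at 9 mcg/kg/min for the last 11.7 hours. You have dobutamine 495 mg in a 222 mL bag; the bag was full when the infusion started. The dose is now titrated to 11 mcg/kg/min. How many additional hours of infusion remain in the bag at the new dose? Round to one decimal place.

Initial rate:
Dose = 9 mcg/kg/min × 50 kg = 450 mcg/min
450 mcg/min × 60 min/hr = 27000 mcg/hr
Concentration = 495 mg ÷ 222 mL = 2.22973 mg/mL = 2229.73 mcg/mL
Rate = 27000 mcg/hr ÷ 2229.73 mcg/mL = 12.10909 mL/hr
Volume infused so far = 12.10909 mL/hr × 11.7 hr = 141.6764 mL
Volume remaining = 222 − 141.6764 = 80.32364 mL
New rate:
Dose = 11 mcg/kg/min × 50 kg = 550 mcg/min
550 mcg/min × 60 min/hr = 33000 mcg/hr
Rate = 33000 mcg/hr ÷ 2229.73 mcg/mL = 14.8 mL/hr
Time remaining = 80.32364 mL ÷ 14.8 mL/hr = 5.427273 hr

5.4 hours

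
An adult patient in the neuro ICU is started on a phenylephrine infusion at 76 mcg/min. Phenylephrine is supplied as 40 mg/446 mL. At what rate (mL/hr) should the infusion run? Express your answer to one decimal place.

76 mcg/min × 60 min/hr = 4560 mcg/hr
Concentration = 40 mg ÷ 446 mL = 0.0896861 mg/mL = 89.6861 mcg/mL
Rate = 4560 mcg/hr ÷ 89.6861 mcg/mL = 50.844 mL/hr

50.8 mL/hr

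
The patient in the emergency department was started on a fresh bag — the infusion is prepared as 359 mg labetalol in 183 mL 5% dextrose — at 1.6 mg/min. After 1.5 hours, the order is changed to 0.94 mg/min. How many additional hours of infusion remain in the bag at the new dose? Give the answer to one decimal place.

Initial rate:
1.6 mg/min × 60 min/hr = 96 mg/hr
Concentration = 359 mg ÷ 183 mL = 1.961749 mg/mL
Rate = 96 mg/hr ÷ 1.961749 mg/mL = 48.93593 mL/hr
Volume infused so far = 48.93593 mL/hr × 1.5 hr = 73.4039 mL
Volume remaining = 183 − 73.4039 = 109.5961 mL
New rate:
0.94 mg/min × 60 min/hr = 56.4 mg/hr
Rate = 56.4 mg/hr ÷ 1.961749 mg/mL = 28.74986 mL/hr
Time remaining = 109.5961 mL ÷ 28.74986 mL/hr = 3.812057 hr

3.8 hours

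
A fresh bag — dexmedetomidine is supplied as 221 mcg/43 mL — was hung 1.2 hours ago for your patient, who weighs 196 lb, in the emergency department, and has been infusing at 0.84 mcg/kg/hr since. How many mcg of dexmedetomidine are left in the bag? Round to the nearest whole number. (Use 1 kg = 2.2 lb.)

Weight = 196 lb ÷ 2.2 lb/kg = 89.09091 kg
Dose = 0.84 mcg/kg/hr × 89.09091 kg = 74.83636 mcg/hr
Concentration = 221 mcg ÷ 43 mL = 5.139535 mcg/mL
Rate = 74.83636 mcg/hr ÷ 5.139535 mcg/mL = 14.56092 mL/hr
Volume infused = 14.56092 mL/hr × 1.2 hr = 17.47311 mL
Volume remaining = 43 − 17.47311 = 25.52689 mL
Drug remaining = 25.52689 mL × 5.139535 mcg/mL = 131.1964 mcg

131 mcg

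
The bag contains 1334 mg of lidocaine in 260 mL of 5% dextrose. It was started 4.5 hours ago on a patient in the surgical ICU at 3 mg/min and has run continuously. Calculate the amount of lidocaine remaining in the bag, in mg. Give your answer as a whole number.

524 mg

3 mg/min × 60 min/hr = 180 mg/hr
Concentration = 1334 mg ÷ 260 mL = 5.130769 mg/mL
Rate = 180 mg/hr ÷ 5.130769 mg/mL = 35.08246 mL/hr
Volume infused = 35.08246 mL/hr × 4.5 hr = 157.8711 mL
Volume remaining = 260 − 157.8711 = 102.1289 mL
Drug remaining = 102.1289 mL × 5.130769 mg/mL = 524 mg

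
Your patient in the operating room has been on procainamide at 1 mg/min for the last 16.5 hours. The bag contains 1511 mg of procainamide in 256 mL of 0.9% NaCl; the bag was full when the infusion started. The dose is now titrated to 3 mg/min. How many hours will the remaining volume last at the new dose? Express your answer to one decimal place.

2.9 hours

Initial rate:
1 mg/min × 60 min/hr = 60 mg/hr
Concentration = 1511 mg ÷ 256 mL = 5.902344 mg/mL
Rate = 60 mg/hr ÷ 5.902344 mg/mL = 10.16545 mL/hr
Volume infused so far = 10.16545 mL/hr × 16.5 hr = 167.73 mL
Volume remaining = 256 − 167.73 = 88.27002 mL
New rate:
3 mg/min × 60 min/hr = 180 mg/hr
Rate = 180 mg/hr ÷ 5.902344 mg/mL = 30.49636 mL/hr
Time remaining = 88.27002 mL ÷ 30.49636 mL/hr = 2.894444 hr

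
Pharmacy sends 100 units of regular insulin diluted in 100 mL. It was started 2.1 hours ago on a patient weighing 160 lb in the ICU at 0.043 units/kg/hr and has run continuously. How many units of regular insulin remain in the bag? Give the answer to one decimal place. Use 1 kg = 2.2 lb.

Weight = 160 lb ÷ 2.2 lb/kg = 72.72727 kg
Dose = 0.043 units/kg/hr × 72.72727 kg = 3.127273 units/hr
Concentration = 100 units ÷ 100 mL = 1 units/mL
Rate = 3.127273 units/hr ÷ 1 units/mL = 3.127273 mL/hr
Volume infused = 3.127273 mL/hr × 2.1 hr = 6.567273 mL
Volume remaining = 100 − 6.567273 = 93.43273 mL
Drug remaining = 93.43273 mL × 1 units/mL = 93.43273 units

93.4 units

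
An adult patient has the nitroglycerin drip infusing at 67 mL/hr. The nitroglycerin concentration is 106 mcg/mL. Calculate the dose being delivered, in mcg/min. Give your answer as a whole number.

118 mcg/min

Drug rate = 67 mL/hr × 106 mcg/mL = 7102 mcg/hr
7102 mcg/hr ÷ 60 min/hr = 118.3667 mcg/min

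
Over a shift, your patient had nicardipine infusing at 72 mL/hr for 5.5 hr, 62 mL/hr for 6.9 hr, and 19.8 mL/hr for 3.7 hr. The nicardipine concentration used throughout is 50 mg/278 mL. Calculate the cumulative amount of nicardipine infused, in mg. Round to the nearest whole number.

Concentration = 50 mg ÷ 278 mL = 0.1798561 mg/mL
Stage 1: 72 mL/hr × 5.5 hr = 396 mL → 396 mL × 0.1798561 mg/mL = 71.22302 mg
Stage 2: 62 mL/hr × 6.9 hr = 427.8 mL → 427.8 mL × 0.1798561 mg/mL = 76.94245 mg
Stage 3: 19.8 mL/hr × 3.7 hr = 73.26 mL → 73.26 mL × 0.1798561 mg/mL = 13.17626 mg
Total = 71.22302 + 76.94245 + 13.17626 = 161.3417 mg

161 mg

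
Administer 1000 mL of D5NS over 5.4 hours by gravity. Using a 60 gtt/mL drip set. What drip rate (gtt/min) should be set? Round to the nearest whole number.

185 gtt/min

1000 mL ÷ (5.4 hr × 60 = 324 min) = 3.08642 mL/min
3.08642 mL/min × 60 gtt/mL = 185.1852 gtt/min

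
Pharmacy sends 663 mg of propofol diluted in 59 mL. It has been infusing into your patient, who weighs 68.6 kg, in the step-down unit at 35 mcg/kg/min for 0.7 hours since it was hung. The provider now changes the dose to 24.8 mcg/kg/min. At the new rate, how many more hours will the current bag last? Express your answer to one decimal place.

Initial rate:
Dose = 35 mcg/kg/min × 68.6 kg = 2401 mcg/min
2401 mcg/min × 60 min/hr = 144060 mcg/hr
Concentration = 663 mg ÷ 59 mL = 11.23729 mg/mL = 11237.29 mcg/mL
Rate = 144060 mcg/hr ÷ 11237.29 mcg/mL = 12.81982 mL/hr
Volume infused so far = 12.81982 mL/hr × 0.7 hr = 8.973873 mL
Volume remaining = 59 − 8.973873 = 50.02613 mL
New rate:
Dose = 24.8 mcg/kg/min × 68.6 kg = 1701.28 mcg/min
1701.28 mcg/min × 60 min/hr = 102076.8 mcg/hr
Rate = 102076.8 mcg/hr ÷ 11237.29 mcg/mL = 9.083757 mL/hr
Time remaining = 50.02613 mL ÷ 9.083757 mL/hr = 5.507206 hr

5.5 hours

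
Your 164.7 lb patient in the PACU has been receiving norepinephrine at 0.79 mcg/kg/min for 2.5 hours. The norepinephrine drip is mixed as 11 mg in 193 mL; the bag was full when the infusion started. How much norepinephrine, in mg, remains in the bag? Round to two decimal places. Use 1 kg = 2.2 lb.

2.13 mg

Weight = 164.7 lb ÷ 2.2 lb/kg = 74.86364 kg
Dose = 0.79 mcg/kg/min × 74.86364 kg = 59.14227 mcg/min
59.14227 mcg/min × 60 min/hr = 3548.536 mcg/hr
Concentration = 11 mg ÷ 193 mL = 0.05699482 mg/mL = 56.99482 mcg/mL
Rate = 3548.536 mcg/hr ÷ 56.99482 mcg/mL = 62.26068 mL/hr
Volume infused = 62.26068 mL/hr × 2.5 hr = 155.6517 mL
Volume remaining = 193 − 155.6517 = 37.34829 mL
Drug remaining = 37.34829 mL × 56.99482 mcg/mL = 2128.659 mcg = 2.128659 mg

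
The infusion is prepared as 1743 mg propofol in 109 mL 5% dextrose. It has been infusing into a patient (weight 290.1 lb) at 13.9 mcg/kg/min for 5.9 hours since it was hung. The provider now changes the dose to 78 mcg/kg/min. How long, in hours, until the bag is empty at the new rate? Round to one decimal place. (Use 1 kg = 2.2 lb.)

1.8 hours

Initial rate:
Weight = 290.1 lb ÷ 2.2 lb/kg = 131.8636 kg
Dose = 13.9 mcg/kg/min × 131.8636 kg = 1832.905 mcg/min
1832.905 mcg/min × 60 min/hr = 109974.3 mcg/hr
Concentration = 1743 mg ÷ 109 mL = 15.99083 mg/mL = 15990.83 mcg/mL
Rate = 109974.3 mcg/hr ÷ 15990.83 mcg/mL = 6.877335 mL/hr
Volume infused so far = 6.877335 mL/hr × 5.9 hr = 40.57628 mL
Volume remaining = 109 − 40.57628 = 68.42372 mL
New rate:
Dose = 78 mcg/kg/min × 131.8636 kg = 10285.36 mcg/min
10285.36 mcg/min × 60 min/hr = 617121.8 mcg/hr
Rate = 617121.8 mcg/hr ÷ 15990.83 mcg/mL = 38.59224 mL/hr
Time remaining = 68.42372 mL ÷ 38.59224 mL/hr = 1.772992 hr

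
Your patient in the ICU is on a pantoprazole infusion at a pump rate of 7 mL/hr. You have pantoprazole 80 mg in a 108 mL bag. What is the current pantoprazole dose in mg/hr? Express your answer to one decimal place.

Concentration = 80 mg ÷ 108 mL = 0.7407407 mg/mL
Drug rate = 7 mL/hr × 0.7407407 mg/mL = 5.185185 mg/hr

5.2 mg/hr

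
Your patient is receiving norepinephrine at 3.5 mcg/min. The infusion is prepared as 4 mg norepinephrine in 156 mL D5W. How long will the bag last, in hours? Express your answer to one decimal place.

19.0 hours

3.5 mcg/min × 60 min/hr = 210 mcg/hr
Concentration = 4 mg ÷ 156 mL = 0.02564103 mg/mL = 25.64103 mcg/mL
Rate = 210 mcg/hr ÷ 25.64103 mcg/mL = 8.19 mL/hr
Duration = 156 mL ÷ 8.19 mL/hr = 19.04762 hr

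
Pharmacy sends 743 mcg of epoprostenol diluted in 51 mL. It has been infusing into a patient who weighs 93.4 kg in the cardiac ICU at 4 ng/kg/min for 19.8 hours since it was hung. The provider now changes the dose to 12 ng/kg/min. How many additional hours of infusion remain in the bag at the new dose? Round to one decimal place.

Initial rate:
Dose = 4 ng/kg/min × 93.4 kg = 373.6 ng/min
373.6 ng/min × 60 min/hr = 22416 ng/hr
Concentration = 743 mcg ÷ 51 mL = 14.56863 mcg/mL = 14568.63 ng/mL
Rate = 22416 ng/hr ÷ 14568.63 ng/mL = 1.538649 mL/hr
Volume infused so far = 1.538649 mL/hr × 19.8 hr = 30.46524 mL
Volume remaining = 51 − 30.46524 = 20.53476 mL
New rate:
Dose = 12 ng/kg/min × 93.4 kg = 1120.8 ng/min
1120.8 ng/min × 60 min/hr = 67248 ng/hr
Rate = 67248 ng/hr ÷ 14568.63 ng/mL = 4.615946 mL/hr
Time remaining = 20.53476 mL ÷ 4.615946 mL/hr = 4.448656 hr

4.4 hours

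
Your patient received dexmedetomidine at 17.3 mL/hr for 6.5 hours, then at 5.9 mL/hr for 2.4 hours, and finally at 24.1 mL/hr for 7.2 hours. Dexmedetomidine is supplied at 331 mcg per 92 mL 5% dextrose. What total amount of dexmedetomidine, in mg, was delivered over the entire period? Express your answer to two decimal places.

1.08 mg

Concentration = 331 mcg ÷ 92 mL = 3.597826 mcg/mL
Stage 1: 17.3 mL/hr × 6.5 hr = 112.45 mL → 112.45 mL × 3.597826 mcg/mL = 404.5755 mcg
Stage 2: 5.9 mL/hr × 2.4 hr = 14.16 mL → 14.16 mL × 3.597826 mcg/mL = 50.94522 mcg
Stage 3: 24.1 mL/hr × 7.2 hr = 173.52 mL → 173.52 mL × 3.597826 mcg/mL = 624.2948 mcg
Total = 404.5755 + 50.94522 + 624.2948 = 1079.816 mcg = 1.079816 mg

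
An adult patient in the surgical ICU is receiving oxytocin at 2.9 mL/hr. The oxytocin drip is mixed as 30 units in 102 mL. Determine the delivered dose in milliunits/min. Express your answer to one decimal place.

Concentration = 30 units ÷ 102 mL = 0.2941176 units/mL = 294.1176 milliunits/mL
Drug rate = 2.9 mL/hr × 294.1176 milliunits/mL = 852.9412 milliunits/hr
852.9412 milliunits/hr ÷ 60 min/hr = 14.21569 milliunits/min

14.2 milliunits/min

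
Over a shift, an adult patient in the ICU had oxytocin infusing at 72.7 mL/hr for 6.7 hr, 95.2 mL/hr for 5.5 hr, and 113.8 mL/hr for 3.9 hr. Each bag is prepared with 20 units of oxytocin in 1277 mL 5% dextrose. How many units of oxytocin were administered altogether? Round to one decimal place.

22.8 units

Concentration = 20 units ÷ 1277 mL = 0.01566171 units/mL
Stage 1: 72.7 mL/hr × 6.7 hr = 487.09 mL → 487.09 mL × 0.01566171 units/mL = 7.628661 units
Stage 2: 95.2 mL/hr × 5.5 hr = 523.6 mL → 523.6 mL × 0.01566171 units/mL = 8.20047 units
Stage 3: 113.8 mL/hr × 3.9 hr = 443.82 mL → 443.82 mL × 0.01566171 units/mL = 6.950979 units
Total = 7.628661 + 8.20047 + 6.950979 = 22.78011 units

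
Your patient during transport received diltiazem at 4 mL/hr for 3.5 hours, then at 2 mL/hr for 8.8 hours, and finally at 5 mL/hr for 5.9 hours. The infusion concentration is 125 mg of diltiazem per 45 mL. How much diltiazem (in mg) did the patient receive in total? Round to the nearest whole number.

Concentration = 125 mg ÷ 45 mL = 2.777778 mg/mL
Stage 1: 4 mL/hr × 3.5 hr = 14 mL → 14 mL × 2.777778 mg/mL = 38.88889 mg
Stage 2: 2 mL/hr × 8.8 hr = 17.6 mL → 17.6 mL × 2.777778 mg/mL = 48.88889 mg
Stage 3: 5 mL/hr × 5.9 hr = 29.5 mL → 29.5 mL × 2.777778 mg/mL = 81.94444 mg
Total = 38.88889 + 48.88889 + 81.94444 = 169.7222 mg

170 mg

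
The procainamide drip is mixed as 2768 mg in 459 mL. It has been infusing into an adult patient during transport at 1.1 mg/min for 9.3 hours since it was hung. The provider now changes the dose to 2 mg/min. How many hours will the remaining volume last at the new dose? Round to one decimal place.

18.0 hours

Initial rate:
1.1 mg/min × 60 min/hr = 66 mg/hr
Concentration = 2768 mg ÷ 459 mL = 6.030501 mg/mL
Rate = 66 mg/hr ÷ 6.030501 mg/mL = 10.94436 mL/hr
Volume infused so far = 10.94436 mL/hr × 9.3 hr = 101.7826 mL
Volume remaining = 459 − 101.7826 = 357.2174 mL
New rate:
2 mg/min × 60 min/hr = 120 mg/hr
Rate = 120 mg/hr ÷ 6.030501 mg/mL = 19.89884 mL/hr
Time remaining = 357.2174 mL ÷ 19.89884 mL/hr = 17.95167 hr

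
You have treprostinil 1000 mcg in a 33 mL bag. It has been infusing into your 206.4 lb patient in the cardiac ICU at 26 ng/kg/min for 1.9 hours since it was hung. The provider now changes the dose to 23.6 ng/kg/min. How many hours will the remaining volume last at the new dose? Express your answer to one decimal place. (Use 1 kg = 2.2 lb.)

5.4 hours

Initial rate:
Weight = 206.4 lb ÷ 2.2 lb/kg = 93.81818 kg
Dose = 26 ng/kg/min × 93.81818 kg = 2439.273 ng/min
2439.273 ng/min × 60 min/hr = 146356.4 ng/hr
Concentration = 1000 mcg ÷ 33 mL = 30.30303 mcg/mL = 30303.03 ng/mL
Rate = 146356.4 ng/hr ÷ 30303.03 ng/mL = 4.82976 mL/hr
Volume infused so far = 4.82976 mL/hr × 1.9 hr = 9.176544 mL
Volume remaining = 33 − 9.176544 = 23.82346 mL
New rate:
Dose = 23.6 ng/kg/min × 93.81818 kg = 2214.109 ng/min
2214.109 ng/min × 60 min/hr = 132846.5 ng/hr
Rate = 132846.5 ng/hr ÷ 30303.03 ng/mL = 4.383936 mL/hr
Time remaining = 23.82346 mL ÷ 4.383936 mL/hr = 5.434262 hr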